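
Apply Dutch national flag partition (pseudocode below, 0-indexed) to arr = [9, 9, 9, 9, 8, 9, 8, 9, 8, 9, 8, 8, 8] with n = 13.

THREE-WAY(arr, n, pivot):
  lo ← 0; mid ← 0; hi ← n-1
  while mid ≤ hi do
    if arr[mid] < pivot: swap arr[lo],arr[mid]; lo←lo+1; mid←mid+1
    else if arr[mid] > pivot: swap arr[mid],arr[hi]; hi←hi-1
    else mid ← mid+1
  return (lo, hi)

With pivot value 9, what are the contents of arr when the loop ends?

pivot = 9; lo=0, mid=0, hi=12
arr[mid]=9=9: mid=1
arr[mid]=9=9: mid=2
arr[mid]=9=9: mid=3
arr[mid]=9=9: mid=4
arr[mid]=8<9: swap arr[0],arr[4]; lo=1,mid=5 → [8, 9, 9, 9, 9, 9, 8, 9, 8, 9, 8, 8, 8]
arr[mid]=9=9: mid=6
arr[mid]=8<9: swap arr[1],arr[6]; lo=2,mid=7 → [8, 8, 9, 9, 9, 9, 9, 9, 8, 9, 8, 8, 8]
arr[mid]=9=9: mid=8
arr[mid]=8<9: swap arr[2],arr[8]; lo=3,mid=9 → [8, 8, 8, 9, 9, 9, 9, 9, 9, 9, 8, 8, 8]
arr[mid]=9=9: mid=10
arr[mid]=8<9: swap arr[3],arr[10]; lo=4,mid=11 → [8, 8, 8, 8, 9, 9, 9, 9, 9, 9, 9, 8, 8]
arr[mid]=8<9: swap arr[4],arr[11]; lo=5,mid=12 → [8, 8, 8, 8, 8, 9, 9, 9, 9, 9, 9, 9, 8]
arr[mid]=8<9: swap arr[5],arr[12]; lo=6,mid=13 → [8, 8, 8, 8, 8, 8, 9, 9, 9, 9, 9, 9, 9]
end: lo=6, hi=12; arr = [8, 8, 8, 8, 8, 8, 9, 9, 9, 9, 9, 9, 9]

[8, 8, 8, 8, 8, 8, 9, 9, 9, 9, 9, 9, 9]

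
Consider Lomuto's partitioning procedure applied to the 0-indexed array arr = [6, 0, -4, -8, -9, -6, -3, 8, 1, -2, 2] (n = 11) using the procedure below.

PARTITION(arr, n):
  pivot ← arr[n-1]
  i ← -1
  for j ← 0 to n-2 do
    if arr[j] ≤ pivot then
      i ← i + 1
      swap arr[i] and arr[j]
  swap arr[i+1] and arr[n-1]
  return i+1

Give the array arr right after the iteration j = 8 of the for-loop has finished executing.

pivot = arr[10] = 2; i = -1
j=0: arr[0]=6 > 2 → no swap
j=1: arr[1]=0 ≤ 2 → i=0, swap arr[0],arr[1] → [0, 6, -4, -8, -9, -6, -3, 8, 1, -2, 2]
j=2: arr[2]=-4 ≤ 2 → i=1, swap arr[1],arr[2] → [0, -4, 6, -8, -9, -6, -3, 8, 1, -2, 2]
j=3: arr[3]=-8 ≤ 2 → i=2, swap arr[2],arr[3] → [0, -4, -8, 6, -9, -6, -3, 8, 1, -2, 2]
j=4: arr[4]=-9 ≤ 2 → i=3, swap arr[3],arr[4] → [0, -4, -8, -9, 6, -6, -3, 8, 1, -2, 2]
j=5: arr[5]=-6 ≤ 2 → i=4, swap arr[4],arr[5] → [0, -4, -8, -9, -6, 6, -3, 8, 1, -2, 2]
j=6: arr[6]=-3 ≤ 2 → i=5, swap arr[5],arr[6] → [0, -4, -8, -9, -6, -3, 6, 8, 1, -2, 2]
j=7: arr[7]=8 > 2 → no swap
j=8: arr[8]=1 ≤ 2 → i=6, swap arr[6],arr[8] → [0, -4, -8, -9, -6, -3, 1, 8, 6, -2, 2]
(after j=8) arr = [0, -4, -8, -9, -6, -3, 1, 8, 6, -2, 2]

[0, -4, -8, -9, -6, -3, 1, 8, 6, -2, 2]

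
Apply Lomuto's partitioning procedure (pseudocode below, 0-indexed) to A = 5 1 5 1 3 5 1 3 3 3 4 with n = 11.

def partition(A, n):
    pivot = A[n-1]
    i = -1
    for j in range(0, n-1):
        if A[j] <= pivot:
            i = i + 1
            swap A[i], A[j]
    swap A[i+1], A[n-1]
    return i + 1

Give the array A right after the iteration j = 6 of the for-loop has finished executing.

1 1 3 1 5 5 5 3 3 3 4

pivot = A[10] = 4; i = -1
j=0: A[0]=5 > 4 → no swap
j=1: A[1]=1 ≤ 4 → i=0, swap A[0],A[1] → 1 5 5 1 3 5 1 3 3 3 4
j=2: A[2]=5 > 4 → no swap
j=3: A[3]=1 ≤ 4 → i=1, swap A[1],A[3] → 1 1 5 5 3 5 1 3 3 3 4
j=4: A[4]=3 ≤ 4 → i=2, swap A[2],A[4] → 1 1 3 5 5 5 1 3 3 3 4
j=5: A[5]=5 > 4 → no swap
j=6: A[6]=1 ≤ 4 → i=3, swap A[3],A[6] → 1 1 3 1 5 5 5 3 3 3 4
(after j=6) A = 1 1 3 1 5 5 5 3 3 3 4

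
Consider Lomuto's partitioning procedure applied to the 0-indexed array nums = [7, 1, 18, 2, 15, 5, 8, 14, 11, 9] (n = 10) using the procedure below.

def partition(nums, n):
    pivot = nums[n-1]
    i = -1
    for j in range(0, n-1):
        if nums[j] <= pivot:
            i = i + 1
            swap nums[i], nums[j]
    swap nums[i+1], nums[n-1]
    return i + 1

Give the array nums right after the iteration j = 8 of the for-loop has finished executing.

[7, 1, 2, 5, 8, 18, 15, 14, 11, 9]

pivot=9, i=-1
j=0: 7≤9, i=0, swap(0,0) ⇒ [7, 1, 18, 2, 15, 5, 8, 14, 11, 9]
j=1: 1≤9, i=1, swap(1,1) ⇒ [7, 1, 18, 2, 15, 5, 8, 14, 11, 9]
j=2: 18>9, skip
j=3: 2≤9, i=2, swap(2,3) ⇒ [7, 1, 2, 18, 15, 5, 8, 14, 11, 9]
j=4: 15>9, skip
j=5: 5≤9, i=3, swap(3,5) ⇒ [7, 1, 2, 5, 15, 18, 8, 14, 11, 9]
j=6: 8≤9, i=4, swap(4,6) ⇒ [7, 1, 2, 5, 8, 18, 15, 14, 11, 9]
j=7: 14>9, skip
j=8: 11>9, skip
(after j=8) nums = [7, 1, 2, 5, 8, 18, 15, 14, 11, 9]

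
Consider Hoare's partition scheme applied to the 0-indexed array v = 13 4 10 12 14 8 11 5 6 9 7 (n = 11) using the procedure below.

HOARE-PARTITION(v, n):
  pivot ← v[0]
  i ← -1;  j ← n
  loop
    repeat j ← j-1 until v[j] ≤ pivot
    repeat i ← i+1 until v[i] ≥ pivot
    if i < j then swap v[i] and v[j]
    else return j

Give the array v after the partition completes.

7 4 10 12 9 8 11 5 6 14 13

pivot = v[0] = 13; i = -1, j = 11
j→10 (v[10]=7≤13), i→0 (v[0]=13≥13); i<j, swap → 7 4 10 12 14 8 11 5 6 9 13
j→9 (v[9]=9≤13), i→4 (v[4]=14≥13); i<j, swap → 7 4 10 12 9 8 11 5 6 14 13
j→8, i→9; i≥j, return j=8. v = 7 4 10 12 9 8 11 5 6 14 13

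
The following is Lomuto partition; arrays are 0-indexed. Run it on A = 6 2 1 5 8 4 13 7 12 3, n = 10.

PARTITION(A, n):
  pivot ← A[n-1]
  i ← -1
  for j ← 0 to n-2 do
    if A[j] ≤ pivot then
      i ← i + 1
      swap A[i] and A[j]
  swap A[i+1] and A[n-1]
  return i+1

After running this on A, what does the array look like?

2 1 3 5 8 4 13 7 12 6

pivot = A[9] = 3; i = -1
j=0: A[0]=6 > 3 → no swap
j=1: A[1]=2 ≤ 3 → i=0, swap A[0],A[1] → 2 6 1 5 8 4 13 7 12 3
j=2: A[2]=1 ≤ 3 → i=1, swap A[1],A[2] → 2 1 6 5 8 4 13 7 12 3
j=3: A[3]=5 > 3 → no swap
j=4: A[4]=8 > 3 → no swap
j=5: A[5]=4 > 3 → no swap
j=6: A[6]=13 > 3 → no swap
j=7: A[7]=7 > 3 → no swap
j=8: A[8]=12 > 3 → no swap
final swap A[2],A[9] → 2 1 3 5 8 4 13 7 12 6; return 2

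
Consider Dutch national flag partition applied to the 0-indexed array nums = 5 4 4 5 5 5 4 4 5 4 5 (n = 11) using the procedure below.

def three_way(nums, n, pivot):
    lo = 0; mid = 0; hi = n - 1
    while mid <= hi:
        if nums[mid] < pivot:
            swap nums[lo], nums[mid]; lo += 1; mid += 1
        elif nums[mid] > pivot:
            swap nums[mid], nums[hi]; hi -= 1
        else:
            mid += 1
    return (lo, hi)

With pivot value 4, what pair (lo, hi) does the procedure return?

lo=0 mid=0 hi=10
5>4: swap(0,10), hi=9 ⇒ 5 4 4 5 5 5 4 4 5 4 5
5>4: swap(0,9), hi=8 ⇒ 4 4 4 5 5 5 4 4 5 5 5
4=4: mid=1
4=4: mid=2
4=4: mid=3
5>4: swap(3,8), hi=7 ⇒ 4 4 4 5 5 5 4 4 5 5 5
5>4: swap(3,7), hi=6 ⇒ 4 4 4 4 5 5 4 5 5 5 5
4=4: mid=4
5>4: swap(4,6), hi=5 ⇒ 4 4 4 4 4 5 5 5 5 5 5
4=4: mid=5
5>4: swap(5,5), hi=4 ⇒ 4 4 4 4 4 5 5 5 5 5 5
done. lo=0 hi=4; nums=4 4 4 4 4 5 5 5 5 5 5

(0, 4)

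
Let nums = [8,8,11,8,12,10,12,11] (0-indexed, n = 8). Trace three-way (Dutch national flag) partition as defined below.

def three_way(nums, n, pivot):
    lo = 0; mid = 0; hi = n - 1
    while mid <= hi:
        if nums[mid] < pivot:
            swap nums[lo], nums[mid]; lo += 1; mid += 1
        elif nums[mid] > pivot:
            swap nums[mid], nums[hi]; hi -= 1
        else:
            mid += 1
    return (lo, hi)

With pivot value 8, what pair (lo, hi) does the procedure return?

lo=0 mid=0 hi=7
8=8: mid=1
8=8: mid=2
11>8: swap(2,7), hi=6 ⇒ [8,8,11,8,12,10,12,11]
11>8: swap(2,6), hi=5 ⇒ [8,8,12,8,12,10,11,11]
12>8: swap(2,5), hi=4 ⇒ [8,8,10,8,12,12,11,11]
10>8: swap(2,4), hi=3 ⇒ [8,8,12,8,10,12,11,11]
12>8: swap(2,3), hi=2 ⇒ [8,8,8,12,10,12,11,11]
8=8: mid=3
done. lo=0 hi=2; nums=[8,8,8,12,10,12,11,11]

(0, 2)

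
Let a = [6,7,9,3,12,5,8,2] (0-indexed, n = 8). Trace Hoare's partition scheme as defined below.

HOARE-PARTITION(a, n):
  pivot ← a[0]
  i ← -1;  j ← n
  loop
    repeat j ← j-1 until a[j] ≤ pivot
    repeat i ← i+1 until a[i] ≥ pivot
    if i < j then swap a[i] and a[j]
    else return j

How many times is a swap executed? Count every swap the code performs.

pivot=6
j stops at 7 (2), i stops at 0 (6); swap ⇒ [2,7,9,3,12,5,8,6]
j stops at 5 (5), i stops at 1 (7); swap ⇒ [2,5,9,3,12,7,8,6]
j stops at 3 (3), i stops at 2 (9); swap ⇒ [2,5,3,9,12,7,8,6]
j stops at 2, i stops at 3; i≥j ⇒ return 2. a=[2,5,3,9,12,7,8,6]

3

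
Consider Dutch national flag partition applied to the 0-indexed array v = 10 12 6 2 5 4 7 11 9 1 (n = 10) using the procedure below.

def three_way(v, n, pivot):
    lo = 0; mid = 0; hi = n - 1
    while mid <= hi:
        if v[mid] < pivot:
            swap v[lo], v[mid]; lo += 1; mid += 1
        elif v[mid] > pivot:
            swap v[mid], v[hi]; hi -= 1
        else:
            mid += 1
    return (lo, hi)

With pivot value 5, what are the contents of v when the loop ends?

1 4 2 5 6 7 11 9 12 10

pivot = 5; lo=0, mid=0, hi=9
v[mid]=10>5: swap v[0],v[9]; hi=8 → 1 12 6 2 5 4 7 11 9 10
v[mid]=1<5: swap v[0],v[0]; lo=1,mid=1 → 1 12 6 2 5 4 7 11 9 10
v[mid]=12>5: swap v[1],v[8]; hi=7 → 1 9 6 2 5 4 7 11 12 10
v[mid]=9>5: swap v[1],v[7]; hi=6 → 1 11 6 2 5 4 7 9 12 10
v[mid]=11>5: swap v[1],v[6]; hi=5 → 1 7 6 2 5 4 11 9 12 10
v[mid]=7>5: swap v[1],v[5]; hi=4 → 1 4 6 2 5 7 11 9 12 10
v[mid]=4<5: swap v[1],v[1]; lo=2,mid=2 → 1 4 6 2 5 7 11 9 12 10
v[mid]=6>5: swap v[2],v[4]; hi=3 → 1 4 5 2 6 7 11 9 12 10
v[mid]=5=5: mid=3
v[mid]=2<5: swap v[2],v[3]; lo=3,mid=4 → 1 4 2 5 6 7 11 9 12 10
end: lo=3, hi=3; v = 1 4 2 5 6 7 11 9 12 10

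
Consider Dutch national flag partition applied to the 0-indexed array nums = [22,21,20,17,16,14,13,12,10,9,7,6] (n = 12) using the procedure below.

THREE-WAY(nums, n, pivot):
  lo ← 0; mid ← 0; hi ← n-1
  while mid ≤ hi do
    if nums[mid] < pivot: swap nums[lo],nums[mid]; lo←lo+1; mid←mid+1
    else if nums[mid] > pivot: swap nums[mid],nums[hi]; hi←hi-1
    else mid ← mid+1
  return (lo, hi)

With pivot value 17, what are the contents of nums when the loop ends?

[6,7,9,16,14,13,12,10,17,20,21,22]

pivot = 17; lo=0, mid=0, hi=11
nums[mid]=22>17: swap nums[0],nums[11]; hi=10 → [6,21,20,17,16,14,13,12,10,9,7,22]
nums[mid]=6<17: swap nums[0],nums[0]; lo=1,mid=1 → [6,21,20,17,16,14,13,12,10,9,7,22]
nums[mid]=21>17: swap nums[1],nums[10]; hi=9 → [6,7,20,17,16,14,13,12,10,9,21,22]
nums[mid]=7<17: swap nums[1],nums[1]; lo=2,mid=2 → [6,7,20,17,16,14,13,12,10,9,21,22]
nums[mid]=20>17: swap nums[2],nums[9]; hi=8 → [6,7,9,17,16,14,13,12,10,20,21,22]
nums[mid]=9<17: swap nums[2],nums[2]; lo=3,mid=3 → [6,7,9,17,16,14,13,12,10,20,21,22]
nums[mid]=17=17: mid=4
nums[mid]=16<17: swap nums[3],nums[4]; lo=4,mid=5 → [6,7,9,16,17,14,13,12,10,20,21,22]
nums[mid]=14<17: swap nums[4],nums[5]; lo=5,mid=6 → [6,7,9,16,14,17,13,12,10,20,21,22]
nums[mid]=13<17: swap nums[5],nums[6]; lo=6,mid=7 → [6,7,9,16,14,13,17,12,10,20,21,22]
nums[mid]=12<17: swap nums[6],nums[7]; lo=7,mid=8 → [6,7,9,16,14,13,12,17,10,20,21,22]
nums[mid]=10<17: swap nums[7],nums[8]; lo=8,mid=9 → [6,7,9,16,14,13,12,10,17,20,21,22]
end: lo=8, hi=8; nums = [6,7,9,16,14,13,12,10,17,20,21,22]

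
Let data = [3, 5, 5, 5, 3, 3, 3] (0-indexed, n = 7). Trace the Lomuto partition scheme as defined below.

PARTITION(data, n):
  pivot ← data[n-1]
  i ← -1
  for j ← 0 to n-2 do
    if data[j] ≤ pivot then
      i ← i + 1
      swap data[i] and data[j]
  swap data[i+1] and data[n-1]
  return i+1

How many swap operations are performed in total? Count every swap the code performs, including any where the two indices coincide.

4

pivot=3, i=-1
j=0: 3≤3, i=0, swap(0,0) ⇒ [3, 5, 5, 5, 3, 3, 3]
j=1: 5>3, skip
j=2: 5>3, skip
j=3: 5>3, skip
j=4: 3≤3, i=1, swap(1,4) ⇒ [3, 3, 5, 5, 5, 3, 3]
j=5: 3≤3, i=2, swap(2,5) ⇒ [3, 3, 3, 5, 5, 5, 3]
swap(3,6) ⇒ [3, 3, 3, 3, 5, 5, 5]; return 3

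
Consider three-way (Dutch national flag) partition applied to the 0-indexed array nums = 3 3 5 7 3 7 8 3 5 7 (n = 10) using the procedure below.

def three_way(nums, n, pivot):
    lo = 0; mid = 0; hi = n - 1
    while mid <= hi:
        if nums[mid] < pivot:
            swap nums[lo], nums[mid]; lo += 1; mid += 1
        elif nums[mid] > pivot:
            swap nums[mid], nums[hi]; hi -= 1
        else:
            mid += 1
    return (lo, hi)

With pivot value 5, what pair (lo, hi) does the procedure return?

(4, 5)

lo=0 mid=0 hi=9
3<5: swap(0,0), lo=1 mid=1 ⇒ 3 3 5 7 3 7 8 3 5 7
3<5: swap(1,1), lo=2 mid=2 ⇒ 3 3 5 7 3 7 8 3 5 7
5=5: mid=3
7>5: swap(3,9), hi=8 ⇒ 3 3 5 7 3 7 8 3 5 7
7>5: swap(3,8), hi=7 ⇒ 3 3 5 5 3 7 8 3 7 7
5=5: mid=4
3<5: swap(2,4), lo=3 mid=5 ⇒ 3 3 3 5 5 7 8 3 7 7
7>5: swap(5,7), hi=6 ⇒ 3 3 3 5 5 3 8 7 7 7
3<5: swap(3,5), lo=4 mid=6 ⇒ 3 3 3 3 5 5 8 7 7 7
8>5: swap(6,6), hi=5 ⇒ 3 3 3 3 5 5 8 7 7 7
done. lo=4 hi=5; nums=3 3 3 3 5 5 8 7 7 7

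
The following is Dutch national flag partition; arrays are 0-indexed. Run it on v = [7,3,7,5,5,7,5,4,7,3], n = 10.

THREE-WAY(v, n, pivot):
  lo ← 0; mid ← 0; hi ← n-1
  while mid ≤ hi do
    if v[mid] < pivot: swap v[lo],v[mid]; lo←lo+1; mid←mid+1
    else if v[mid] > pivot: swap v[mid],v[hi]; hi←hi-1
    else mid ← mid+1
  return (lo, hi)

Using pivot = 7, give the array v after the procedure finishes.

[3,5,5,5,4,3,7,7,7,7]

lo=0 mid=0 hi=9
7=7: mid=1
3<7: swap(0,1), lo=1 mid=2 ⇒ [3,7,7,5,5,7,5,4,7,3]
7=7: mid=3
5<7: swap(1,3), lo=2 mid=4 ⇒ [3,5,7,7,5,7,5,4,7,3]
5<7: swap(2,4), lo=3 mid=5 ⇒ [3,5,5,7,7,7,5,4,7,3]
7=7: mid=6
5<7: swap(3,6), lo=4 mid=7 ⇒ [3,5,5,5,7,7,7,4,7,3]
4<7: swap(4,7), lo=5 mid=8 ⇒ [3,5,5,5,4,7,7,7,7,3]
7=7: mid=9
3<7: swap(5,9), lo=6 mid=10 ⇒ [3,5,5,5,4,3,7,7,7,7]
done. lo=6 hi=9; v=[3,5,5,5,4,3,7,7,7,7]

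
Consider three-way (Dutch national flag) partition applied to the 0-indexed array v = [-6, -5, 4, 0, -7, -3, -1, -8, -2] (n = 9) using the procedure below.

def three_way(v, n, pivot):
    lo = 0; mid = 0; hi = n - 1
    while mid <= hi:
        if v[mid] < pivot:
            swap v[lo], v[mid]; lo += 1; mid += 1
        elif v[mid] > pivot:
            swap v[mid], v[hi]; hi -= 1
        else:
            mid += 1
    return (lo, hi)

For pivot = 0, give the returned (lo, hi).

pivot = 0; lo=0, mid=0, hi=8
v[mid]=-6<0: swap v[0],v[0]; lo=1,mid=1 → [-6, -5, 4, 0, -7, -3, -1, -8, -2]
v[mid]=-5<0: swap v[1],v[1]; lo=2,mid=2 → [-6, -5, 4, 0, -7, -3, -1, -8, -2]
v[mid]=4>0: swap v[2],v[8]; hi=7 → [-6, -5, -2, 0, -7, -3, -1, -8, 4]
v[mid]=-2<0: swap v[2],v[2]; lo=3,mid=3 → [-6, -5, -2, 0, -7, -3, -1, -8, 4]
v[mid]=0=0: mid=4
v[mid]=-7<0: swap v[3],v[4]; lo=4,mid=5 → [-6, -5, -2, -7, 0, -3, -1, -8, 4]
v[mid]=-3<0: swap v[4],v[5]; lo=5,mid=6 → [-6, -5, -2, -7, -3, 0, -1, -8, 4]
v[mid]=-1<0: swap v[5],v[6]; lo=6,mid=7 → [-6, -5, -2, -7, -3, -1, 0, -8, 4]
v[mid]=-8<0: swap v[6],v[7]; lo=7,mid=8 → [-6, -5, -2, -7, -3, -1, -8, 0, 4]
end: lo=7, hi=7; v = [-6, -5, -2, -7, -3, -1, -8, 0, 4]

(7, 7)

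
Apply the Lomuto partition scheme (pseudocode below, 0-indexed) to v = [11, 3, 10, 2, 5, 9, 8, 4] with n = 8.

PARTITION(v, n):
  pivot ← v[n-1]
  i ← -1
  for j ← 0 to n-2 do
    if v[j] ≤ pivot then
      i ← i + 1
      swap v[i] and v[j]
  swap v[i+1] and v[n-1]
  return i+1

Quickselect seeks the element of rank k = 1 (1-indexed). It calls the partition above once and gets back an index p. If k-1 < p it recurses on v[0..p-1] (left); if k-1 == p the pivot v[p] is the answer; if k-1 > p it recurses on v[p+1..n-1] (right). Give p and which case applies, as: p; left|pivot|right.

pivot = v[7] = 4; i = -1
j=0: v[0]=11 > 4 → no swap
j=1: v[1]=3 ≤ 4 → i=0, swap v[0],v[1] → [3, 11, 10, 2, 5, 9, 8, 4]
j=2: v[2]=10 > 4 → no swap
j=3: v[3]=2 ≤ 4 → i=1, swap v[1],v[3] → [3, 2, 10, 11, 5, 9, 8, 4]
j=4: v[4]=5 > 4 → no swap
j=5: v[5]=9 > 4 → no swap
j=6: v[6]=8 > 4 → no swap
final swap v[2],v[7] → [3, 2, 4, 11, 5, 9, 8, 10]; return 2
p = 2; k-1 = 0 < 2 ⇒ left

2; left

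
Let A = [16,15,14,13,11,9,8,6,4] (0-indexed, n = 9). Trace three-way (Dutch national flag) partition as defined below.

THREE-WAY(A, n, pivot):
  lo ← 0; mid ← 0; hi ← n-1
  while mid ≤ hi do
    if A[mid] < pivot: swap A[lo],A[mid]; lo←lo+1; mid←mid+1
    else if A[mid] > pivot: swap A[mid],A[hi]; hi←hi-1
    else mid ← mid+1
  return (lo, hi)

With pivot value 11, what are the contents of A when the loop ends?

lo=0 mid=0 hi=8
16>11: swap(0,8), hi=7 ⇒ [4,15,14,13,11,9,8,6,16]
4<11: swap(0,0), lo=1 mid=1 ⇒ [4,15,14,13,11,9,8,6,16]
15>11: swap(1,7), hi=6 ⇒ [4,6,14,13,11,9,8,15,16]
6<11: swap(1,1), lo=2 mid=2 ⇒ [4,6,14,13,11,9,8,15,16]
14>11: swap(2,6), hi=5 ⇒ [4,6,8,13,11,9,14,15,16]
8<11: swap(2,2), lo=3 mid=3 ⇒ [4,6,8,13,11,9,14,15,16]
13>11: swap(3,5), hi=4 ⇒ [4,6,8,9,11,13,14,15,16]
9<11: swap(3,3), lo=4 mid=4 ⇒ [4,6,8,9,11,13,14,15,16]
11=11: mid=5
done. lo=4 hi=4; A=[4,6,8,9,11,13,14,15,16]

[4,6,8,9,11,13,14,15,16]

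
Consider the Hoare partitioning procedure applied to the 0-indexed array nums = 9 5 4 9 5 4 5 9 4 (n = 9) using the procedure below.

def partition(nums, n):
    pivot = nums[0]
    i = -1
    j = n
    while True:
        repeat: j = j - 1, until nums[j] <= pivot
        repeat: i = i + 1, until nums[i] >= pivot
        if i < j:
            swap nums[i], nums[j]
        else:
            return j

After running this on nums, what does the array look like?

pivot=9
j stops at 8 (4), i stops at 0 (9); swap ⇒ 4 5 4 9 5 4 5 9 9
j stops at 7 (9), i stops at 3 (9); swap ⇒ 4 5 4 9 5 4 5 9 9
j stops at 6, i stops at 7; i≥j ⇒ return 6. nums=4 5 4 9 5 4 5 9 9

4 5 4 9 5 4 5 9 9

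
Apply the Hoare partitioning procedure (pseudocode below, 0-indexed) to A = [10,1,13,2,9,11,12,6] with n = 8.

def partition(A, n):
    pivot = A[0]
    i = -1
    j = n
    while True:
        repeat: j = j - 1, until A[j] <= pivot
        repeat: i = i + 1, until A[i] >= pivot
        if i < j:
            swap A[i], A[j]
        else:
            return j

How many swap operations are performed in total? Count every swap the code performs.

2

pivot = A[0] = 10; i = -1, j = 8
j→7 (A[7]=6≤10), i→0 (A[0]=10≥10); i<j, swap → [6,1,13,2,9,11,12,10]
j→4 (A[4]=9≤10), i→2 (A[2]=13≥10); i<j, swap → [6,1,9,2,13,11,12,10]
j→3, i→4; i≥j, return j=3. A = [6,1,9,2,13,11,12,10]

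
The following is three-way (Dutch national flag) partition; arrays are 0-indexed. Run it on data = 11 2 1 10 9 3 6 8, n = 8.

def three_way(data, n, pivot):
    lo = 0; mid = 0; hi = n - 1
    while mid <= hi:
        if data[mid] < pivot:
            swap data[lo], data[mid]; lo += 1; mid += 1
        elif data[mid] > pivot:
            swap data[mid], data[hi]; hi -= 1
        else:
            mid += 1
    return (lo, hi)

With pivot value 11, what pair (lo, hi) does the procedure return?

pivot = 11; lo=0, mid=0, hi=7
data[mid]=11=11: mid=1
data[mid]=2<11: swap data[0],data[1]; lo=1,mid=2 → 2 11 1 10 9 3 6 8
data[mid]=1<11: swap data[1],data[2]; lo=2,mid=3 → 2 1 11 10 9 3 6 8
data[mid]=10<11: swap data[2],data[3]; lo=3,mid=4 → 2 1 10 11 9 3 6 8
data[mid]=9<11: swap data[3],data[4]; lo=4,mid=5 → 2 1 10 9 11 3 6 8
data[mid]=3<11: swap data[4],data[5]; lo=5,mid=6 → 2 1 10 9 3 11 6 8
data[mid]=6<11: swap data[5],data[6]; lo=6,mid=7 → 2 1 10 9 3 6 11 8
data[mid]=8<11: swap data[6],data[7]; lo=7,mid=8 → 2 1 10 9 3 6 8 11
end: lo=7, hi=7; data = 2 1 10 9 3 6 8 11

(7, 7)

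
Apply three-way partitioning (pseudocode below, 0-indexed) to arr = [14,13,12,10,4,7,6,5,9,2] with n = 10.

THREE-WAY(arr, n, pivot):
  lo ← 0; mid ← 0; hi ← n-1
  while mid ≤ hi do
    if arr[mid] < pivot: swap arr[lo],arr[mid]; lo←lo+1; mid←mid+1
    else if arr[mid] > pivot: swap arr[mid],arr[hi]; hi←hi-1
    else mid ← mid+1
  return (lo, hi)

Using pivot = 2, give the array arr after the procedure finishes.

lo=0 mid=0 hi=9
14>2: swap(0,9), hi=8 ⇒ [2,13,12,10,4,7,6,5,9,14]
2=2: mid=1
13>2: swap(1,8), hi=7 ⇒ [2,9,12,10,4,7,6,5,13,14]
9>2: swap(1,7), hi=6 ⇒ [2,5,12,10,4,7,6,9,13,14]
5>2: swap(1,6), hi=5 ⇒ [2,6,12,10,4,7,5,9,13,14]
6>2: swap(1,5), hi=4 ⇒ [2,7,12,10,4,6,5,9,13,14]
7>2: swap(1,4), hi=3 ⇒ [2,4,12,10,7,6,5,9,13,14]
4>2: swap(1,3), hi=2 ⇒ [2,10,12,4,7,6,5,9,13,14]
10>2: swap(1,2), hi=1 ⇒ [2,12,10,4,7,6,5,9,13,14]
12>2: swap(1,1), hi=0 ⇒ [2,12,10,4,7,6,5,9,13,14]
done. lo=0 hi=0; arr=[2,12,10,4,7,6,5,9,13,14]

[2,12,10,4,7,6,5,9,13,14]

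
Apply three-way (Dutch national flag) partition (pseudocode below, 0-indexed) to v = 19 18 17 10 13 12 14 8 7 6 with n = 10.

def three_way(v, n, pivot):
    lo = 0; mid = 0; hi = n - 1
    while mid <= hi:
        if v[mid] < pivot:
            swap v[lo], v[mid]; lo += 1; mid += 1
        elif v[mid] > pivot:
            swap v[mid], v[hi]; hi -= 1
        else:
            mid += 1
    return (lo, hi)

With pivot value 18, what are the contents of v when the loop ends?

pivot = 18; lo=0, mid=0, hi=9
v[mid]=19>18: swap v[0],v[9]; hi=8 → 6 18 17 10 13 12 14 8 7 19
v[mid]=6<18: swap v[0],v[0]; lo=1,mid=1 → 6 18 17 10 13 12 14 8 7 19
v[mid]=18=18: mid=2
v[mid]=17<18: swap v[1],v[2]; lo=2,mid=3 → 6 17 18 10 13 12 14 8 7 19
v[mid]=10<18: swap v[2],v[3]; lo=3,mid=4 → 6 17 10 18 13 12 14 8 7 19
v[mid]=13<18: swap v[3],v[4]; lo=4,mid=5 → 6 17 10 13 18 12 14 8 7 19
v[mid]=12<18: swap v[4],v[5]; lo=5,mid=6 → 6 17 10 13 12 18 14 8 7 19
v[mid]=14<18: swap v[5],v[6]; lo=6,mid=7 → 6 17 10 13 12 14 18 8 7 19
v[mid]=8<18: swap v[6],v[7]; lo=7,mid=8 → 6 17 10 13 12 14 8 18 7 19
v[mid]=7<18: swap v[7],v[8]; lo=8,mid=9 → 6 17 10 13 12 14 8 7 18 19
end: lo=8, hi=8; v = 6 17 10 13 12 14 8 7 18 19

6 17 10 13 12 14 8 7 18 19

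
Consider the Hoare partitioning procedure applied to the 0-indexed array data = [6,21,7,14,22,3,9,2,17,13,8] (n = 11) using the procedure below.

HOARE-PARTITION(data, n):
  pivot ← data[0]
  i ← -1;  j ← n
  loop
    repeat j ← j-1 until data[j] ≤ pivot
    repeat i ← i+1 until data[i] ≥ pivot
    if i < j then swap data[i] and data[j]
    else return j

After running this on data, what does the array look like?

[2,3,7,14,22,21,9,6,17,13,8]

pivot=6
j stops at 7 (2), i stops at 0 (6); swap ⇒ [2,21,7,14,22,3,9,6,17,13,8]
j stops at 5 (3), i stops at 1 (21); swap ⇒ [2,3,7,14,22,21,9,6,17,13,8]
j stops at 1, i stops at 2; i≥j ⇒ return 1. data=[2,3,7,14,22,21,9,6,17,13,8]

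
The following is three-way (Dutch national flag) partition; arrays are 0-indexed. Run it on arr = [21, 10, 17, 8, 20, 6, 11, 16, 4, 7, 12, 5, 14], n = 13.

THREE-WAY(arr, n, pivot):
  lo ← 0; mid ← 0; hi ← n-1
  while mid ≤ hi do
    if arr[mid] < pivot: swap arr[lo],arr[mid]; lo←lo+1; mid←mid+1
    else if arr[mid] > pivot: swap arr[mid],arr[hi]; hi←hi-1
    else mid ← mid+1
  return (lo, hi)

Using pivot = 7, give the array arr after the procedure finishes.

[5, 4, 6, 7, 20, 11, 16, 8, 17, 12, 10, 14, 21]

pivot = 7; lo=0, mid=0, hi=12
arr[mid]=21>7: swap arr[0],arr[12]; hi=11 → [14, 10, 17, 8, 20, 6, 11, 16, 4, 7, 12, 5, 21]
arr[mid]=14>7: swap arr[0],arr[11]; hi=10 → [5, 10, 17, 8, 20, 6, 11, 16, 4, 7, 12, 14, 21]
arr[mid]=5<7: swap arr[0],arr[0]; lo=1,mid=1 → [5, 10, 17, 8, 20, 6, 11, 16, 4, 7, 12, 14, 21]
arr[mid]=10>7: swap arr[1],arr[10]; hi=9 → [5, 12, 17, 8, 20, 6, 11, 16, 4, 7, 10, 14, 21]
arr[mid]=12>7: swap arr[1],arr[9]; hi=8 → [5, 7, 17, 8, 20, 6, 11, 16, 4, 12, 10, 14, 21]
arr[mid]=7=7: mid=2
arr[mid]=17>7: swap arr[2],arr[8]; hi=7 → [5, 7, 4, 8, 20, 6, 11, 16, 17, 12, 10, 14, 21]
arr[mid]=4<7: swap arr[1],arr[2]; lo=2,mid=3 → [5, 4, 7, 8, 20, 6, 11, 16, 17, 12, 10, 14, 21]
arr[mid]=8>7: swap arr[3],arr[7]; hi=6 → [5, 4, 7, 16, 20, 6, 11, 8, 17, 12, 10, 14, 21]
arr[mid]=16>7: swap arr[3],arr[6]; hi=5 → [5, 4, 7, 11, 20, 6, 16, 8, 17, 12, 10, 14, 21]
arr[mid]=11>7: swap arr[3],arr[5]; hi=4 → [5, 4, 7, 6, 20, 11, 16, 8, 17, 12, 10, 14, 21]
arr[mid]=6<7: swap arr[2],arr[3]; lo=3,mid=4 → [5, 4, 6, 7, 20, 11, 16, 8, 17, 12, 10, 14, 21]
arr[mid]=20>7: swap arr[4],arr[4]; hi=3 → [5, 4, 6, 7, 20, 11, 16, 8, 17, 12, 10, 14, 21]
end: lo=3, hi=3; arr = [5, 4, 6, 7, 20, 11, 16, 8, 17, 12, 10, 14, 21]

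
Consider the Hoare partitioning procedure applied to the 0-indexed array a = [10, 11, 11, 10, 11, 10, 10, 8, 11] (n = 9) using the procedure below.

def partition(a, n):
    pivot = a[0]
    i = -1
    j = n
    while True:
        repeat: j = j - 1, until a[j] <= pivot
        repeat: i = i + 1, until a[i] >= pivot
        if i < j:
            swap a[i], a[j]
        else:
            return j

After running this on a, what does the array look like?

pivot=10
j stops at 7 (8), i stops at 0 (10); swap ⇒ [8, 11, 11, 10, 11, 10, 10, 10, 11]
j stops at 6 (10), i stops at 1 (11); swap ⇒ [8, 10, 11, 10, 11, 10, 11, 10, 11]
j stops at 5 (10), i stops at 2 (11); swap ⇒ [8, 10, 10, 10, 11, 11, 11, 10, 11]
j stops at 3, i stops at 3; i≥j ⇒ return 3. a=[8, 10, 10, 10, 11, 11, 11, 10, 11]

[8, 10, 10, 10, 11, 11, 11, 10, 11]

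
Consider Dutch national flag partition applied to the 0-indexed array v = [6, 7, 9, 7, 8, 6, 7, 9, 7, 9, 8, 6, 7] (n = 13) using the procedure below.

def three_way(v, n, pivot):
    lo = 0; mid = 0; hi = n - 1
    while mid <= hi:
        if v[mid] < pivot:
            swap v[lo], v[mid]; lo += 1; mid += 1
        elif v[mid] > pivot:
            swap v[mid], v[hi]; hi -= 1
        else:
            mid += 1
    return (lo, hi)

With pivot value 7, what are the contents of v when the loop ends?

pivot = 7; lo=0, mid=0, hi=12
v[mid]=6<7: swap v[0],v[0]; lo=1,mid=1 → [6, 7, 9, 7, 8, 6, 7, 9, 7, 9, 8, 6, 7]
v[mid]=7=7: mid=2
v[mid]=9>7: swap v[2],v[12]; hi=11 → [6, 7, 7, 7, 8, 6, 7, 9, 7, 9, 8, 6, 9]
v[mid]=7=7: mid=3
v[mid]=7=7: mid=4
v[mid]=8>7: swap v[4],v[11]; hi=10 → [6, 7, 7, 7, 6, 6, 7, 9, 7, 9, 8, 8, 9]
v[mid]=6<7: swap v[1],v[4]; lo=2,mid=5 → [6, 6, 7, 7, 7, 6, 7, 9, 7, 9, 8, 8, 9]
v[mid]=6<7: swap v[2],v[5]; lo=3,mid=6 → [6, 6, 6, 7, 7, 7, 7, 9, 7, 9, 8, 8, 9]
v[mid]=7=7: mid=7
v[mid]=9>7: swap v[7],v[10]; hi=9 → [6, 6, 6, 7, 7, 7, 7, 8, 7, 9, 9, 8, 9]
v[mid]=8>7: swap v[7],v[9]; hi=8 → [6, 6, 6, 7, 7, 7, 7, 9, 7, 8, 9, 8, 9]
v[mid]=9>7: swap v[7],v[8]; hi=7 → [6, 6, 6, 7, 7, 7, 7, 7, 9, 8, 9, 8, 9]
v[mid]=7=7: mid=8
end: lo=3, hi=7; v = [6, 6, 6, 7, 7, 7, 7, 7, 9, 8, 9, 8, 9]

[6, 6, 6, 7, 7, 7, 7, 7, 9, 8, 9, 8, 9]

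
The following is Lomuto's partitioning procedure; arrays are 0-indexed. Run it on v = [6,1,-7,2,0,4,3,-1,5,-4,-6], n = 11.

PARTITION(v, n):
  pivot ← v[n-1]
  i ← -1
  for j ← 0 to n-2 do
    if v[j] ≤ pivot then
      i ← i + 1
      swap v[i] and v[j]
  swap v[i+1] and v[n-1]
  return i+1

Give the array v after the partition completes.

[-7,-6,6,2,0,4,3,-1,5,-4,1]

pivot=-6, i=-1
j=0: 6>-6, skip
j=1: 1>-6, skip
j=2: -7≤-6, i=0, swap(0,2) ⇒ [-7,1,6,2,0,4,3,-1,5,-4,-6]
j=3: 2>-6, skip
j=4: 0>-6, skip
j=5: 4>-6, skip
j=6: 3>-6, skip
j=7: -1>-6, skip
j=8: 5>-6, skip
j=9: -4>-6, skip
swap(1,10) ⇒ [-7,-6,6,2,0,4,3,-1,5,-4,1]; return 1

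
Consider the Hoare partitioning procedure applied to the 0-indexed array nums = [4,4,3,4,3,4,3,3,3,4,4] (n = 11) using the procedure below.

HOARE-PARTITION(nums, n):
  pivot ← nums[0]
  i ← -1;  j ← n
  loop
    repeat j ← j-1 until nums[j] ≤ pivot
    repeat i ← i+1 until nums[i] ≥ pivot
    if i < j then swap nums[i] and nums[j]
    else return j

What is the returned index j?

pivot=4
j stops at 10 (4), i stops at 0 (4); swap ⇒ [4,4,3,4,3,4,3,3,3,4,4]
j stops at 9 (4), i stops at 1 (4); swap ⇒ [4,4,3,4,3,4,3,3,3,4,4]
j stops at 8 (3), i stops at 3 (4); swap ⇒ [4,4,3,3,3,4,3,3,4,4,4]
j stops at 7 (3), i stops at 5 (4); swap ⇒ [4,4,3,3,3,3,3,4,4,4,4]
j stops at 6, i stops at 7; i≥j ⇒ return 6. nums=[4,4,3,3,3,3,3,4,4,4,4]

6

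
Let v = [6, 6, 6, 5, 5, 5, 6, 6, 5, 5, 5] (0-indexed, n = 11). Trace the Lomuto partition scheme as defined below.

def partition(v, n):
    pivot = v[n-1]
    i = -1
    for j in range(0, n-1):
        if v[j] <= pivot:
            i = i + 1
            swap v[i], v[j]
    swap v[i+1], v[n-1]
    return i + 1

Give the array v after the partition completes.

[5, 5, 5, 5, 5, 5, 6, 6, 6, 6, 6]

pivot = v[10] = 5; i = -1
j=0: v[0]=6 > 5 → no swap
j=1: v[1]=6 > 5 → no swap
j=2: v[2]=6 > 5 → no swap
j=3: v[3]=5 ≤ 5 → i=0, swap v[0],v[3] → [5, 6, 6, 6, 5, 5, 6, 6, 5, 5, 5]
j=4: v[4]=5 ≤ 5 → i=1, swap v[1],v[4] → [5, 5, 6, 6, 6, 5, 6, 6, 5, 5, 5]
j=5: v[5]=5 ≤ 5 → i=2, swap v[2],v[5] → [5, 5, 5, 6, 6, 6, 6, 6, 5, 5, 5]
j=6: v[6]=6 > 5 → no swap
j=7: v[7]=6 > 5 → no swap
j=8: v[8]=5 ≤ 5 → i=3, swap v[3],v[8] → [5, 5, 5, 5, 6, 6, 6, 6, 6, 5, 5]
j=9: v[9]=5 ≤ 5 → i=4, swap v[4],v[9] → [5, 5, 5, 5, 5, 6, 6, 6, 6, 6, 5]
final swap v[5],v[10] → [5, 5, 5, 5, 5, 5, 6, 6, 6, 6, 6]; return 5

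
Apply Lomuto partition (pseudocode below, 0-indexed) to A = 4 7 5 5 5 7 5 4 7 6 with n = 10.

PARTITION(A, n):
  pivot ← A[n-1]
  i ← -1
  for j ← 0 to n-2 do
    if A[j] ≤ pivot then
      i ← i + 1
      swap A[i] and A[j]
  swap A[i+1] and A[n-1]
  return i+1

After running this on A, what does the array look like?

4 5 5 5 5 4 6 7 7 7

pivot=6, i=-1
j=0: 4≤6, i=0, swap(0,0) ⇒ 4 7 5 5 5 7 5 4 7 6
j=1: 7>6, skip
j=2: 5≤6, i=1, swap(1,2) ⇒ 4 5 7 5 5 7 5 4 7 6
j=3: 5≤6, i=2, swap(2,3) ⇒ 4 5 5 7 5 7 5 4 7 6
j=4: 5≤6, i=3, swap(3,4) ⇒ 4 5 5 5 7 7 5 4 7 6
j=5: 7>6, skip
j=6: 5≤6, i=4, swap(4,6) ⇒ 4 5 5 5 5 7 7 4 7 6
j=7: 4≤6, i=5, swap(5,7) ⇒ 4 5 5 5 5 4 7 7 7 6
j=8: 7>6, skip
swap(6,9) ⇒ 4 5 5 5 5 4 6 7 7 7; return 6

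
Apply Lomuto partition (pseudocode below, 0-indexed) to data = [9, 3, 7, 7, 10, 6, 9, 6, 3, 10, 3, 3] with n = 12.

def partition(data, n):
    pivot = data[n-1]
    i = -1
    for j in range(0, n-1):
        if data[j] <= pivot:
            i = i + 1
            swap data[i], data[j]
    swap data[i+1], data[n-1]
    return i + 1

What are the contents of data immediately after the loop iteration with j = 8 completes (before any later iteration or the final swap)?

[3, 3, 7, 7, 10, 6, 9, 6, 9, 10, 3, 3]

pivot = data[11] = 3; i = -1
j=0: data[0]=9 > 3 → no swap
j=1: data[1]=3 ≤ 3 → i=0, swap data[0],data[1] → [3, 9, 7, 7, 10, 6, 9, 6, 3, 10, 3, 3]
j=2: data[2]=7 > 3 → no swap
j=3: data[3]=7 > 3 → no swap
j=4: data[4]=10 > 3 → no swap
j=5: data[5]=6 > 3 → no swap
j=6: data[6]=9 > 3 → no swap
j=7: data[7]=6 > 3 → no swap
j=8: data[8]=3 ≤ 3 → i=1, swap data[1],data[8] → [3, 3, 7, 7, 10, 6, 9, 6, 9, 10, 3, 3]
(after j=8) data = [3, 3, 7, 7, 10, 6, 9, 6, 9, 10, 3, 3]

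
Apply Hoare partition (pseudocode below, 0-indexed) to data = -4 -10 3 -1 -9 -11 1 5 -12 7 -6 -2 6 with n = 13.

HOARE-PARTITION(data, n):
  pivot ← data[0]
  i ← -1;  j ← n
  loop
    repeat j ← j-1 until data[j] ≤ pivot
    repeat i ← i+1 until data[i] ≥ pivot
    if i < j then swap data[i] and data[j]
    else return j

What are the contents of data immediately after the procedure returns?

-6 -10 -12 -11 -9 -1 1 5 3 7 -4 -2 6

pivot = data[0] = -4; i = -1, j = 13
j→10 (data[10]=-6≤-4), i→0 (data[0]=-4≥-4); i<j, swap → -6 -10 3 -1 -9 -11 1 5 -12 7 -4 -2 6
j→8 (data[8]=-12≤-4), i→2 (data[2]=3≥-4); i<j, swap → -6 -10 -12 -1 -9 -11 1 5 3 7 -4 -2 6
j→5 (data[5]=-11≤-4), i→3 (data[3]=-1≥-4); i<j, swap → -6 -10 -12 -11 -9 -1 1 5 3 7 -4 -2 6
j→4, i→5; i≥j, return j=4. data = -6 -10 -12 -11 -9 -1 1 5 3 7 -4 -2 6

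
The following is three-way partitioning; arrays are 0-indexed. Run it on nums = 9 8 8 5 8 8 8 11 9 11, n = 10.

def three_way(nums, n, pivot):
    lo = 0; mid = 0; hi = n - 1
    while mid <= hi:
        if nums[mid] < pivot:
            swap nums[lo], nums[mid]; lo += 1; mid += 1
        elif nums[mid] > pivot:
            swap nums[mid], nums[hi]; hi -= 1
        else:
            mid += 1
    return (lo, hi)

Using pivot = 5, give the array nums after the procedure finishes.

lo=0 mid=0 hi=9
9>5: swap(0,9), hi=8 ⇒ 11 8 8 5 8 8 8 11 9 9
11>5: swap(0,8), hi=7 ⇒ 9 8 8 5 8 8 8 11 11 9
9>5: swap(0,7), hi=6 ⇒ 11 8 8 5 8 8 8 9 11 9
11>5: swap(0,6), hi=5 ⇒ 8 8 8 5 8 8 11 9 11 9
8>5: swap(0,5), hi=4 ⇒ 8 8 8 5 8 8 11 9 11 9
8>5: swap(0,4), hi=3 ⇒ 8 8 8 5 8 8 11 9 11 9
8>5: swap(0,3), hi=2 ⇒ 5 8 8 8 8 8 11 9 11 9
5=5: mid=1
8>5: swap(1,2), hi=1 ⇒ 5 8 8 8 8 8 11 9 11 9
8>5: swap(1,1), hi=0 ⇒ 5 8 8 8 8 8 11 9 11 9
done. lo=0 hi=0; nums=5 8 8 8 8 8 11 9 11 9

5 8 8 8 8 8 11 9 11 9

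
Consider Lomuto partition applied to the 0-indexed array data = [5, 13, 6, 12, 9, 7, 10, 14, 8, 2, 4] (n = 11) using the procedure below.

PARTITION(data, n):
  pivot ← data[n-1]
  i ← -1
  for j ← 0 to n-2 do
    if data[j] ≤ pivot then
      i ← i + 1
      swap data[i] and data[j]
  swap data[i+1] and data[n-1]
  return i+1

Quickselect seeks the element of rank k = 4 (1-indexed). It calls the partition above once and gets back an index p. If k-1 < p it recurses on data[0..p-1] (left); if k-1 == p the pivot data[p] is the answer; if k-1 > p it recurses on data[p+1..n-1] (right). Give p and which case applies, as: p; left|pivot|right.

pivot=4, i=-1
j=0: 5>4, skip
j=1: 13>4, skip
j=2: 6>4, skip
j=3: 12>4, skip
j=4: 9>4, skip
j=5: 7>4, skip
j=6: 10>4, skip
j=7: 14>4, skip
j=8: 8>4, skip
j=9: 2≤4, i=0, swap(0,9) ⇒ [2, 13, 6, 12, 9, 7, 10, 14, 8, 5, 4]
swap(1,10) ⇒ [2, 4, 6, 12, 9, 7, 10, 14, 8, 5, 13]; return 1
p = 1; k-1 = 3 > 1 ⇒ right

1; right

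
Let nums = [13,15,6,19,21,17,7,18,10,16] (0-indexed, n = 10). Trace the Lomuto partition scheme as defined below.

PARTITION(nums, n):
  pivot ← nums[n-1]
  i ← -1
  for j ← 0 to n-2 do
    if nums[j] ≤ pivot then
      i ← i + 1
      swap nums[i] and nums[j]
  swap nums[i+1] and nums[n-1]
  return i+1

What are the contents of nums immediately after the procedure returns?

[13,15,6,7,10,16,19,18,21,17]

pivot=16, i=-1
j=0: 13≤16, i=0, swap(0,0) ⇒ [13,15,6,19,21,17,7,18,10,16]
j=1: 15≤16, i=1, swap(1,1) ⇒ [13,15,6,19,21,17,7,18,10,16]
j=2: 6≤16, i=2, swap(2,2) ⇒ [13,15,6,19,21,17,7,18,10,16]
j=3: 19>16, skip
j=4: 21>16, skip
j=5: 17>16, skip
j=6: 7≤16, i=3, swap(3,6) ⇒ [13,15,6,7,21,17,19,18,10,16]
j=7: 18>16, skip
j=8: 10≤16, i=4, swap(4,8) ⇒ [13,15,6,7,10,17,19,18,21,16]
swap(5,9) ⇒ [13,15,6,7,10,16,19,18,21,17]; return 5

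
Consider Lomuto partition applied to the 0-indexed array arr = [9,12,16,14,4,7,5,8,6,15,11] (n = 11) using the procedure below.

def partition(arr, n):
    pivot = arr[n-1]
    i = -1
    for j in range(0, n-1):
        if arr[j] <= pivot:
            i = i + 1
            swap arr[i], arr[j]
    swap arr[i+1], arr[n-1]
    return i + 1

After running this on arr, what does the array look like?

pivot=11, i=-1
j=0: 9≤11, i=0, swap(0,0) ⇒ [9,12,16,14,4,7,5,8,6,15,11]
j=1: 12>11, skip
j=2: 16>11, skip
j=3: 14>11, skip
j=4: 4≤11, i=1, swap(1,4) ⇒ [9,4,16,14,12,7,5,8,6,15,11]
j=5: 7≤11, i=2, swap(2,5) ⇒ [9,4,7,14,12,16,5,8,6,15,11]
j=6: 5≤11, i=3, swap(3,6) ⇒ [9,4,7,5,12,16,14,8,6,15,11]
j=7: 8≤11, i=4, swap(4,7) ⇒ [9,4,7,5,8,16,14,12,6,15,11]
j=8: 6≤11, i=5, swap(5,8) ⇒ [9,4,7,5,8,6,14,12,16,15,11]
j=9: 15>11, skip
swap(6,10) ⇒ [9,4,7,5,8,6,11,12,16,15,14]; return 6

[9,4,7,5,8,6,11,12,16,15,14]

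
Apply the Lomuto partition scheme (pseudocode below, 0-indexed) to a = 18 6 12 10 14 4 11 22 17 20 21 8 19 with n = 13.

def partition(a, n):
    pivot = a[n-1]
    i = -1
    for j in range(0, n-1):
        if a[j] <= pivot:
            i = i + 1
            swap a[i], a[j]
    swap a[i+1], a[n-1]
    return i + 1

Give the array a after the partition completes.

pivot = a[12] = 19; i = -1
j=0: a[0]=18 ≤ 19 → i=0, swap a[0],a[0] (no change) → 18 6 12 10 14 4 11 22 17 20 21 8 19
j=1: a[1]=6 ≤ 19 → i=1, swap a[1],a[1] (no change) → 18 6 12 10 14 4 11 22 17 20 21 8 19
j=2: a[2]=12 ≤ 19 → i=2, swap a[2],a[2] (no change) → 18 6 12 10 14 4 11 22 17 20 21 8 19
j=3: a[3]=10 ≤ 19 → i=3, swap a[3],a[3] (no change) → 18 6 12 10 14 4 11 22 17 20 21 8 19
j=4: a[4]=14 ≤ 19 → i=4, swap a[4],a[4] (no change) → 18 6 12 10 14 4 11 22 17 20 21 8 19
j=5: a[5]=4 ≤ 19 → i=5, swap a[5],a[5] (no change) → 18 6 12 10 14 4 11 22 17 20 21 8 19
j=6: a[6]=11 ≤ 19 → i=6, swap a[6],a[6] (no change) → 18 6 12 10 14 4 11 22 17 20 21 8 19
j=7: a[7]=22 > 19 → no swap
j=8: a[8]=17 ≤ 19 → i=7, swap a[7],a[8] → 18 6 12 10 14 4 11 17 22 20 21 8 19
j=9: a[9]=20 > 19 → no swap
j=10: a[10]=21 > 19 → no swap
j=11: a[11]=8 ≤ 19 → i=8, swap a[8],a[11] → 18 6 12 10 14 4 11 17 8 20 21 22 19
final swap a[9],a[12] → 18 6 12 10 14 4 11 17 8 19 21 22 20; return 9

18 6 12 10 14 4 11 17 8 19 21 22 20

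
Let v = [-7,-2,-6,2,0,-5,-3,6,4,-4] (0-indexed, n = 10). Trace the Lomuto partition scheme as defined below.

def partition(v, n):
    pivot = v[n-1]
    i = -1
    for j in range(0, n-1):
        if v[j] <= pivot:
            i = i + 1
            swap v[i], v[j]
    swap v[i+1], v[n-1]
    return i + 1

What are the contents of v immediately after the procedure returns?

pivot = v[9] = -4; i = -1
j=0: v[0]=-7 ≤ -4 → i=0, swap v[0],v[0] (no change) → [-7,-2,-6,2,0,-5,-3,6,4,-4]
j=1: v[1]=-2 > -4 → no swap
j=2: v[2]=-6 ≤ -4 → i=1, swap v[1],v[2] → [-7,-6,-2,2,0,-5,-3,6,4,-4]
j=3: v[3]=2 > -4 → no swap
j=4: v[4]=0 > -4 → no swap
j=5: v[5]=-5 ≤ -4 → i=2, swap v[2],v[5] → [-7,-6,-5,2,0,-2,-3,6,4,-4]
j=6: v[6]=-3 > -4 → no swap
j=7: v[7]=6 > -4 → no swap
j=8: v[8]=4 > -4 → no swap
final swap v[3],v[9] → [-7,-6,-5,-4,0,-2,-3,6,4,2]; return 3

[-7,-6,-5,-4,0,-2,-3,6,4,2]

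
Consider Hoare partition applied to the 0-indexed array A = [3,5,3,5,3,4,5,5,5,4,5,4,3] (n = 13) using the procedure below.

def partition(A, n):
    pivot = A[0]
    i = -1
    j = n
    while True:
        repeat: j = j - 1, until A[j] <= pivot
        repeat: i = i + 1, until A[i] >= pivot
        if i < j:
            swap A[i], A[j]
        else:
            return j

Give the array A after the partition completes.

[3,3,3,5,5,4,5,5,5,4,5,4,3]

pivot=3
j stops at 12 (3), i stops at 0 (3); swap ⇒ [3,5,3,5,3,4,5,5,5,4,5,4,3]
j stops at 4 (3), i stops at 1 (5); swap ⇒ [3,3,3,5,5,4,5,5,5,4,5,4,3]
j stops at 2, i stops at 2; i≥j ⇒ return 2. A=[3,3,3,5,5,4,5,5,5,4,5,4,3]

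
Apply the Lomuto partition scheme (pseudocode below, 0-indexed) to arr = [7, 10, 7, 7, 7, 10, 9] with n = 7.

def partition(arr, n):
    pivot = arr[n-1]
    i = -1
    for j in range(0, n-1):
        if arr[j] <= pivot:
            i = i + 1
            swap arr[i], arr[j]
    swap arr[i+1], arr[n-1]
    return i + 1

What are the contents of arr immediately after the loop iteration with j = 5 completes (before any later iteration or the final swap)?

[7, 7, 7, 7, 10, 10, 9]

pivot = arr[6] = 9; i = -1
j=0: arr[0]=7 ≤ 9 → i=0, swap arr[0],arr[0] (no change) → [7, 10, 7, 7, 7, 10, 9]
j=1: arr[1]=10 > 9 → no swap
j=2: arr[2]=7 ≤ 9 → i=1, swap arr[1],arr[2] → [7, 7, 10, 7, 7, 10, 9]
j=3: arr[3]=7 ≤ 9 → i=2, swap arr[2],arr[3] → [7, 7, 7, 10, 7, 10, 9]
j=4: arr[4]=7 ≤ 9 → i=3, swap arr[3],arr[4] → [7, 7, 7, 7, 10, 10, 9]
j=5: arr[5]=10 > 9 → no swap
(after j=5) arr = [7, 7, 7, 7, 10, 10, 9]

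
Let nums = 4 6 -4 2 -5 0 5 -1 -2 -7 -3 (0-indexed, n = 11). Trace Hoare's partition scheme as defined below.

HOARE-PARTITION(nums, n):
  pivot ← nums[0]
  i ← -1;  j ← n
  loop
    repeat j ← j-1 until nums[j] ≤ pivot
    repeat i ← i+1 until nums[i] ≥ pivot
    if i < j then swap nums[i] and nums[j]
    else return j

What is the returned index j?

7

pivot=4
j stops at 10 (-3), i stops at 0 (4); swap ⇒ -3 6 -4 2 -5 0 5 -1 -2 -7 4
j stops at 9 (-7), i stops at 1 (6); swap ⇒ -3 -7 -4 2 -5 0 5 -1 -2 6 4
j stops at 8 (-2), i stops at 6 (5); swap ⇒ -3 -7 -4 2 -5 0 -2 -1 5 6 4
j stops at 7, i stops at 8; i≥j ⇒ return 7. nums=-3 -7 -4 2 -5 0 -2 -1 5 6 4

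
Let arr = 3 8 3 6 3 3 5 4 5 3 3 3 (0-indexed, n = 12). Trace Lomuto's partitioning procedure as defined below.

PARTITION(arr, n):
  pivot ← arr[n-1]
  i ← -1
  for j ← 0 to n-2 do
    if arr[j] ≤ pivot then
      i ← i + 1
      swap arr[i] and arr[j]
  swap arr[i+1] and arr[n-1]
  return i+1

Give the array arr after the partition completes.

3 3 3 3 3 3 3 4 5 8 6 5

pivot=3, i=-1
j=0: 3≤3, i=0, swap(0,0) ⇒ 3 8 3 6 3 3 5 4 5 3 3 3
j=1: 8>3, skip
j=2: 3≤3, i=1, swap(1,2) ⇒ 3 3 8 6 3 3 5 4 5 3 3 3
j=3: 6>3, skip
j=4: 3≤3, i=2, swap(2,4) ⇒ 3 3 3 6 8 3 5 4 5 3 3 3
j=5: 3≤3, i=3, swap(3,5) ⇒ 3 3 3 3 8 6 5 4 5 3 3 3
j=6: 5>3, skip
j=7: 4>3, skip
j=8: 5>3, skip
j=9: 3≤3, i=4, swap(4,9) ⇒ 3 3 3 3 3 6 5 4 5 8 3 3
j=10: 3≤3, i=5, swap(5,10) ⇒ 3 3 3 3 3 3 5 4 5 8 6 3
swap(6,11) ⇒ 3 3 3 3 3 3 3 4 5 8 6 5; return 6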